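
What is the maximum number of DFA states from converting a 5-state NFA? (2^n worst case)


NFA has 5 states
Subset construction: each DFA state = subset of NFA states
Maximum subsets = 2^5
2^5 = 32

32


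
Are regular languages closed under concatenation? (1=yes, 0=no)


Regular languages are closed under all standard operations:
- Union: Yes (product construction)
- Intersection: Yes (product construction)
- Complement: Yes (swap accept/reject)
- Concatenation: Yes (NFA construction)
Operation: concatenation -> Closed

1


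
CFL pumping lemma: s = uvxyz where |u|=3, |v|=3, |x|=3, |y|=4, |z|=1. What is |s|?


|s| = |u| + |v| + |x| + |y| + |z|
= 3 + 3 + 3 + 4 + 1
= 6 + 3 + 5
= 9 + 5
= 14

14


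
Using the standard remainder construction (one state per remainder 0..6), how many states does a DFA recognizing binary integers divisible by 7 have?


Divisibility by 7 is tracked via the remainder mod 7: 0, 1, ..., 6
The construction assigns one state to each remainder
Number of remainders = 7

7


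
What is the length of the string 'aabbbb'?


String: 'aabbbb'
Counting characters:
  'a' appears 2 time(s)
  'b' appears 4 time(s)
Total length = 2 + 4 = 6

6


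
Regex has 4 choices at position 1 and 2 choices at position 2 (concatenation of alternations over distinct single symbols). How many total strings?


First group: 4 alternatives
Second group: 2 alternatives
Concatenation: each choice from group 1 pairs with each from group 2
Total = 4 x 2 = 8

8


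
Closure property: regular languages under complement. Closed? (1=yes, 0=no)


Regular languages are closed under:
- Union (DFA product construction)
- Intersection (DFA product construction)
- Complement (swap accept/reject states)
- Concatenation (NFA construction)
- Kleene star (NFA construction)
complement is in this list
Therefore: closed

1


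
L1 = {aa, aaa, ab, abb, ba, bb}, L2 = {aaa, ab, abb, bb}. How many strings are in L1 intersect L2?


L1 = {aa, aaa, ab, abb, ba, bb}
L2 = {aaa, ab, abb, bb}
Checking each string in L1 against L2:
  'aa': in L2? No
  'aaa': in L2? Yes
  'ab': in L2? Yes
  'abb': in L2? Yes
  'ba': in L2? No
  'bb': in L2? Yes
Intersection = {aaa, ab, abb, bb}
|L1 ∩ L2| = 4

4


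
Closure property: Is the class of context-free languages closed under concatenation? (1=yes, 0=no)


CFL closure properties:
  Closed under: union, concatenation, Kleene star
  NOT closed under: intersection, complement
Operation 'concatenation' is in closed list -> Yes (closed)

1


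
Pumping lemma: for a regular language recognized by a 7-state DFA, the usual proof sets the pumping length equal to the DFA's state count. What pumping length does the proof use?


Pumping lemma for regular languages (standard proof):
Take p = |Q|, the number of DFA states.
Any string of length >= |Q| passes through |Q|+1 states while reading its first |Q| symbols,
so by pigeonhole some state repeats, giving the loop that can be pumped.
Here |Q| = 7
Therefore the proof uses p = 7

7


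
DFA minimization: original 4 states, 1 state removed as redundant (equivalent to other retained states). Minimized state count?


Original DFA: 4 states
Redundant states removed: 1
Minimized states = original - removed
= 4 - 1
= 3

3


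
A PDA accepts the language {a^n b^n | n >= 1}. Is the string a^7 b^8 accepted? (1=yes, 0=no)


Language requires equal numbers of a's and b's
PDA pushes for each 'a', pops for each 'b'
Number of a's = 7
Number of b's = 8
7 != 8 -> Reject

0


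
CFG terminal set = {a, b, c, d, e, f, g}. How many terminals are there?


Terminal symbols: a, b, c, d, e, f, g
Counting each: a (#1), b (#2), c (#3), d (#4), e (#5), f (#6), g (#7)
Total = 7

7


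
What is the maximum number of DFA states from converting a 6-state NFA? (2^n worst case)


NFA has 6 states
Subset construction: each DFA state = subset of NFA states
Maximum subsets = 2^6
2^6 = 64

64


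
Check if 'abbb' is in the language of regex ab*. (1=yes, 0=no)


Pattern: ab*
String: 'abbb'
Pattern requires: exactly one 'a' followed by zero or more 'b's
First char is 'a' -> OK
Rest 'bbb': all b's? Yes
Result: 1

1


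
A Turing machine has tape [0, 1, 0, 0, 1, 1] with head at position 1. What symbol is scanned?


Tape: [0, 1, 0, 0, 1, 1]
Positions: 0 1 2 3 4 5
Values:    0 1 0 0 1 1
Head at position 1
tape[1] = 1

1


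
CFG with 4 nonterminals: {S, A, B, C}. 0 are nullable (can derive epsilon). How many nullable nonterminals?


Nonterminals: {S, A, B, C}
A nonterminal is nullable if it can derive epsilon
Counting nullable nonterminals: 0
Total nullable = 0

0


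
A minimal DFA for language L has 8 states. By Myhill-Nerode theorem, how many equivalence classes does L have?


Myhill-Nerode theorem:
Number of equivalence classes = number of states in minimal DFA
Minimal DFA states = 8
Therefore equivalence classes = 8

8


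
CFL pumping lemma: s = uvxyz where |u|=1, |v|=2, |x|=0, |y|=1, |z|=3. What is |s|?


|s| = |u| + |v| + |x| + |y| + |z|
= 1 + 2 + 0 + 1 + 3
= 3 + 0 + 4
= 3 + 4
= 7

7


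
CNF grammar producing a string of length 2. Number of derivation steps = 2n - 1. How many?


Chomsky Normal Form derivation:
String length n = 2
Each step either:
  - Splits a nonterminal into two (n-1 such steps)
  - Converts a nonterminal to terminal (n such steps)
Total = (n-1) + n = 2n - 1
= 2(2) - 1
= 4 - 1
= 3

3


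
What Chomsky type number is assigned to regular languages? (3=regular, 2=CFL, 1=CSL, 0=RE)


Chomsky hierarchy levels:
  Type 3: Regular (DFA/NFA/regex)
  Type 2: Context-free (PDA)
  Type 1: Context-sensitive
  Type 0: Recursively enumerable (TM)
'regular' corresponds to Type 3

3


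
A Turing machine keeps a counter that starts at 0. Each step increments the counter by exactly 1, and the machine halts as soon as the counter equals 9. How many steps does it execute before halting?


Counter starts at 0. Counting sequence:
  Step 1: counter = 1
  Step 2: counter = 2
  Step 3: counter = 3
  Step 4: counter = 4
  Step 5: counter = 5
  Step 6: counter = 6
  ...
  Step 9: counter = 9
Counter reached 9 -> halt
Total steps = 9

9


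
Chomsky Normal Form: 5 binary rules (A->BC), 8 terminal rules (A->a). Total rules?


CNF allows two rule forms:
  A -> BC (binary): 5 rules
  A -> a (terminal): 8 rules
Total = 5 + 8 = 13

13


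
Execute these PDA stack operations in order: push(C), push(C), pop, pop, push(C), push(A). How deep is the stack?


Tracing stack operations:
  push(C) -> stack = [C], depth=1
  push(C) -> stack = [C,C], depth=2
  pop -> removed C, stack = [C], depth=1
  pop -> removed C, stack = [], depth=0
  push(C) -> stack = [C], depth=1
  push(A) -> stack = [C,A], depth=2
Final depth = 2

2


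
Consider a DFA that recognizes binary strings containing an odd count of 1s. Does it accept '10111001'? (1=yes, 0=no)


DFA has 2 states: q_even (start, accept=no) and q_odd
Processing string '10111001' character by character:
  Position 0: read '1', 1-count=1 -> q_odd
  Position 1: read '0', 1-count=1 -> q_odd (no change)
  Position 2: read '1', 1-count=2 -> q_even
  Position 3: read '1', 1-count=3 -> q_odd
  Position 4: read '1', 1-count=4 -> q_even
  Position 5: read '0', 1-count=4 -> q_even (no change)
  Position 6: read '0', 1-count=4 -> q_even (no change)
  Position 7: read '1', 1-count=5 -> q_odd
Final state: q_odd, total 1s = 5 (odd); the DFA requires an odd count -> accept

1


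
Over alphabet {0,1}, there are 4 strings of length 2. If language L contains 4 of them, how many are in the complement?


Alphabet: {0,1}
String length: 2
Total strings of length 2 = 2^2 = 4
Strings in L = 4
Complement = total - |L|
= 4 - 4
= 0

0


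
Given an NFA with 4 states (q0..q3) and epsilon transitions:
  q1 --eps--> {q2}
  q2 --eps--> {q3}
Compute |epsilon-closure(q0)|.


Starting from q0
Initialize closure = {q0}
q0 has no outgoing epsilon transitions -> nothing to add
Final closure: {q0}
Size = 1

1


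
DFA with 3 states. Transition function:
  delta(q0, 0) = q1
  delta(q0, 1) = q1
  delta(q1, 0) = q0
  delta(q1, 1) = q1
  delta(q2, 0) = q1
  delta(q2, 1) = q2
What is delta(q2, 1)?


Looking up transition function:
delta(q2, 1) in the table
Row: q2, Column: 1
Result: q2

q2


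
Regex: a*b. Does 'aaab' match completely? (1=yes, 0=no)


Pattern: a*b
String: 'aaab'
Pattern requires: zero or more 'a's followed by exactly one 'b'
Found 3 leading 'a's
Remaining: 'b'
Remaining is exactly 'b' -> match
Result: 1

1


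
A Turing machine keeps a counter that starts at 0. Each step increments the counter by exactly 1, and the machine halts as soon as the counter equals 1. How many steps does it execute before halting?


Counter starts at 0. Counting sequence:
  Step 1: counter = 1
Counter reached 1 -> halt
Total steps = 1

1


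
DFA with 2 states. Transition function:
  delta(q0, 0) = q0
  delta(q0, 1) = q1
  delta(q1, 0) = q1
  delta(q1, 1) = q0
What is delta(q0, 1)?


Looking up transition function:
delta(q0, 1) in the table
Row: q0, Column: 1
Result: q1

q1


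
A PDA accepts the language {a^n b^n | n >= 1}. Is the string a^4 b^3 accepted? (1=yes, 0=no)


Language requires equal numbers of a's and b's
PDA pushes for each 'a', pops for each 'b'
Number of a's = 4
Number of b's = 3
4 != 3 -> Reject

0


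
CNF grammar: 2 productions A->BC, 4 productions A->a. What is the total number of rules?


CNF allows two rule forms:
  A -> BC (binary): 2 rules
  A -> a (terminal): 4 rules
Total = 2 + 4 = 6

6


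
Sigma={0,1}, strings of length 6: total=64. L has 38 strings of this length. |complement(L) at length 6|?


Alphabet: {0,1}
String length: 6
Total strings of length 6 = 2^6 = 64
Strings in L = 38
Complement = total - |L|
= 64 - 38
= 26

26


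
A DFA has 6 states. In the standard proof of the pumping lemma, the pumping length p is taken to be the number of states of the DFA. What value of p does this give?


Pumping lemma for regular languages (standard proof):
Take p = |Q|, the number of DFA states.
Any string of length >= |Q| passes through |Q|+1 states while reading its first |Q| symbols,
so by pigeonhole some state repeats, giving the loop that can be pumped.
Here |Q| = 6
Therefore the proof uses p = 6

6


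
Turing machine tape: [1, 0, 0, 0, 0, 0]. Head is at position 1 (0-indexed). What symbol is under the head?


Tape: [1, 0, 0, 0, 0, 0]
Positions: 0 1 2 3 4 5
Values:    1 0 0 0 0 0
Head at position 1
tape[1] = 0

0


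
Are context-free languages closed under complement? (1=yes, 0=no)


CFL closure properties:
  Closed under: union, concatenation, Kleene star
  NOT closed under: intersection, complement
Operation 'complement' is in not-closed list -> No (not closed)

0


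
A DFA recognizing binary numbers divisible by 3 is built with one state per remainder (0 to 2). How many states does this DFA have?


Divisibility by 3 is tracked via the remainder mod 3: 0, 1, ..., 2
The construction assigns one state to each remainder
Number of remainders = 3

3


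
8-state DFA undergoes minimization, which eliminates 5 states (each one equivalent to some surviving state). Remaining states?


Original DFA: 8 states
Redundant states removed: 5
Minimized states = original - removed
= 8 - 5
= 3

3


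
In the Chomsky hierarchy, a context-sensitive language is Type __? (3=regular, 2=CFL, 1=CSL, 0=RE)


Chomsky hierarchy levels:
  Type 3: Regular (DFA/NFA/regex)
  Type 2: Context-free (PDA)
  Type 1: Context-sensitive
  Type 0: Recursively enumerable (TM)
'context-sensitive' corresponds to Type 1

1


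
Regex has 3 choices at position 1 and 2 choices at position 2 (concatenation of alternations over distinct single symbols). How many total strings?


First group: 3 alternatives
Second group: 2 alternatives
Concatenation: each choice from group 1 pairs with each from group 2
Total = 3 x 2 = 6

6


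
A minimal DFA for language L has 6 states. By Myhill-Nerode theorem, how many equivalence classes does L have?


Myhill-Nerode theorem:
Number of equivalence classes = number of states in minimal DFA
Minimal DFA states = 6
Therefore equivalence classes = 6

6


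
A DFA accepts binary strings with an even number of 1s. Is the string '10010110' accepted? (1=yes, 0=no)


DFA has 2 states: q_even (start, accept=yes) and q_odd
Processing string '10010110' character by character:
  Position 0: read '1', 1-count=1 -> q_odd
  Position 1: read '0', 1-count=1 -> q_odd (no change)
  Position 2: read '0', 1-count=1 -> q_odd (no change)
  Position 3: read '1', 1-count=2 -> q_even
  Position 4: read '0', 1-count=2 -> q_even (no change)
  Position 5: read '1', 1-count=3 -> q_odd
  Position 6: read '1', 1-count=4 -> q_even
  Position 7: read '0', 1-count=4 -> q_even (no change)
Final state: q_even, total 1s = 4 (even); the DFA requires an even count -> accept

1


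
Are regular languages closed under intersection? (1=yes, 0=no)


Regular languages are closed under:
- Union (DFA product construction)
- Intersection (DFA product construction)
- Complement (swap accept/reject states)
- Concatenation (NFA construction)
- Kleene star (NFA construction)
intersection is in this list
Therefore: closed

1


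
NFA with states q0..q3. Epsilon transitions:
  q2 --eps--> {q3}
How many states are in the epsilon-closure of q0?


Starting from q0
Initialize closure = {q0}
q0 has no outgoing epsilon transitions -> nothing to add
Final closure: {q0}
Size = 1

1


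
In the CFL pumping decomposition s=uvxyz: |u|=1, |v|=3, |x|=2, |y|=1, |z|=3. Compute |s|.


|s| = |u| + |v| + |x| + |y| + |z|
= 1 + 3 + 2 + 1 + 3
= 4 + 2 + 4
= 6 + 4
= 10

10


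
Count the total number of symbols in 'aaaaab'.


String: 'aaaaab'
Counting characters:
  'a' appears 5 time(s)
  'b' appears 1 time(s)
Total length = 5 + 1 = 6

6


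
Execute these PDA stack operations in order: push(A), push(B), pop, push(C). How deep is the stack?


Tracing stack operations:
  push(A) -> stack = [A], depth=1
  push(B) -> stack = [A,B], depth=2
  pop -> removed B, stack = [A], depth=1
  push(C) -> stack = [A,C], depth=2
Final depth = 2

2


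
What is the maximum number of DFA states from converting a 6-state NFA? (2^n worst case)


NFA has 6 states
Subset construction: each DFA state = subset of NFA states
Maximum subsets = 2^6
2^6 = 64

64


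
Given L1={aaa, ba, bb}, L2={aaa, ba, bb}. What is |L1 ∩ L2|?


L1 = {aaa, ba, bb}
L2 = {aaa, ba, bb}
Checking each string in L1 against L2:
  'aaa': in L2? Yes
  'ba': in L2? Yes
  'bb': in L2? Yes
Intersection = {aaa, ba, bb}
|L1 ∩ L2| = 3

3


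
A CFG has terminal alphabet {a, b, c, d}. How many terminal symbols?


Terminal symbols: a, b, c, d
Counting each: a (#1), b (#2), c (#3), d (#4)
Total = 4

4


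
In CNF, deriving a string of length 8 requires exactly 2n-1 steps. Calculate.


Chomsky Normal Form derivation:
String length n = 8
Each step either:
  - Splits a nonterminal into two (n-1 such steps)
  - Converts a nonterminal to terminal (n such steps)
Total = (n-1) + n = 2n - 1
= 2(8) - 1
= 16 - 1
= 15

15


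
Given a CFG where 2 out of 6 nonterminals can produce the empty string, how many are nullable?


Nonterminals: {S, A, B, C, D, E}
A nonterminal is nullable if it can derive epsilon
Counting nullable nonterminals: 2
Total nullable = 2

2


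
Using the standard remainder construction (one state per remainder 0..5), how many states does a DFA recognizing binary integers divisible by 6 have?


Divisibility by 6 is tracked via the remainder mod 6: 0, 1, ..., 5
The construction assigns one state to each remainder
Number of remainders = 6

6


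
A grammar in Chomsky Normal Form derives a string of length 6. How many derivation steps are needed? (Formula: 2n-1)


Chomsky Normal Form derivation:
String length n = 6
Each step either:
  - Splits a nonterminal into two (n-1 such steps)
  - Converts a nonterminal to terminal (n such steps)
Total = (n-1) + n = 2n - 1
= 2(6) - 1
= 12 - 1
= 11

11


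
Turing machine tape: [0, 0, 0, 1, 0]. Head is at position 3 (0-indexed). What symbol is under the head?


Tape: [0, 0, 0, 1, 0]
Positions: 0 1 2 3 4
Values:    0 0 0 1 0
Head at position 3
tape[3] = 1

1


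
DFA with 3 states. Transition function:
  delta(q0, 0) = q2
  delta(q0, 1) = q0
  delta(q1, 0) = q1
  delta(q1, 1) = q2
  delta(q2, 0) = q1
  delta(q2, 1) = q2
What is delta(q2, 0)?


Looking up transition function:
delta(q2, 0) in the table
Row: q2, Column: 0
Result: q1

q1


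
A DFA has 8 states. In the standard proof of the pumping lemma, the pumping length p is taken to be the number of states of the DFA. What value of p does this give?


Pumping lemma for regular languages (standard proof):
Take p = |Q|, the number of DFA states.
Any string of length >= |Q| passes through |Q|+1 states while reading its first |Q| symbols,
so by pigeonhole some state repeats, giving the loop that can be pumped.
Here |Q| = 8
Therefore the proof uses p = 8

8


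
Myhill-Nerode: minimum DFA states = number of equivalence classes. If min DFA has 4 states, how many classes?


Myhill-Nerode theorem:
Number of equivalence classes = number of states in minimal DFA
Minimal DFA states = 4
Therefore equivalence classes = 4

4


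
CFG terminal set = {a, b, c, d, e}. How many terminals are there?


Terminal symbols: a, b, c, d, e
Counting each: a (#1), b (#2), c (#3), d (#4), e (#5)
Total = 5

5


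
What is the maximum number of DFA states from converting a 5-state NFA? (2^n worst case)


NFA has 5 states
Subset construction: each DFA state = subset of NFA states
Maximum subsets = 2^5
2^5 = 32

32


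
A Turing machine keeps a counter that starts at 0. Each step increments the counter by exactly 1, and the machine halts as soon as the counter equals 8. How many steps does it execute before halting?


Counter starts at 0. Counting sequence:
  Step 1: counter = 1
  Step 2: counter = 2
  Step 3: counter = 3
  Step 4: counter = 4
  Step 5: counter = 5
  Step 6: counter = 6
  Step 7: counter = 7
  Step 8: counter = 8
Counter reached 8 -> halt
Total steps = 8

8


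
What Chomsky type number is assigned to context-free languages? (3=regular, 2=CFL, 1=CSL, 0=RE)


Chomsky hierarchy levels:
  Type 3: Regular (DFA/NFA/regex)
  Type 2: Context-free (PDA)
  Type 1: Context-sensitive
  Type 0: Recursively enumerable (TM)
'context-free' corresponds to Type 2

2


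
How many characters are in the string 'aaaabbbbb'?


String: 'aaaabbbbb'
Counting characters:
  'a' appears 4 time(s)
  'b' appears 5 time(s)
Total length = 4 + 5 = 9

9


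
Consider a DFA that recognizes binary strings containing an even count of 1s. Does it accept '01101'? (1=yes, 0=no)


DFA has 2 states: q_even (start, accept=yes) and q_odd
Processing string '01101' character by character:
  Position 0: read '0', 1-count=0 -> q_even (no change)
  Position 1: read '1', 1-count=1 -> q_odd
  Position 2: read '1', 1-count=2 -> q_even
  Position 3: read '0', 1-count=2 -> q_even (no change)
  Position 4: read '1', 1-count=3 -> q_odd
Final state: q_odd, total 1s = 3 (odd); the DFA requires an even count -> reject

0


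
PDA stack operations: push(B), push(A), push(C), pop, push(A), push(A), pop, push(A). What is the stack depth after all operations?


Tracing stack operations:
  push(B) -> stack = [B], depth=1
  push(A) -> stack = [B,A], depth=2
  push(C) -> stack = [B,A,C], depth=3
  pop -> removed C, stack = [B,A], depth=2
  push(A) -> stack = [B,A,A], depth=3
  push(A) -> stack = [B,A,A,A], depth=4
  pop -> removed A, stack = [B,A,A], depth=3
  push(A) -> stack = [B,A,A,A], depth=4
Final depth = 4

4


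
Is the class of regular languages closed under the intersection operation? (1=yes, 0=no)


Regular languages are closed under:
- Union (DFA product construction)
- Intersection (DFA product construction)
- Complement (swap accept/reject states)
- Concatenation (NFA construction)
- Kleene star (NFA construction)
intersection is in this list
Therefore: closed

1


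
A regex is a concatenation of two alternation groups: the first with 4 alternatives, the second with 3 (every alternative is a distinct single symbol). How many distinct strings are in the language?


First group: 4 alternatives
Second group: 3 alternatives
Concatenation: each choice from group 1 pairs with each from group 2
Total = 4 x 3 = 12

12


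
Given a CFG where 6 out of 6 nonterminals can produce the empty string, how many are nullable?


Nonterminals: {S, A, B, C, D, E}
A nonterminal is nullable if it can derive epsilon
Counting nullable nonterminals: 6
Total nullable = 6

6


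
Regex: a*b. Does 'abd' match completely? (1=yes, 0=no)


Pattern: a*b
String: 'abd'
Pattern requires: zero or more 'a's followed by exactly one 'b'
Found 1 leading 'a's
Remaining: 'bd'
Remaining is not 'b' -> no match
Result: 0

0


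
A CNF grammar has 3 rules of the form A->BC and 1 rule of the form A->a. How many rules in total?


CNF allows two rule forms:
  A -> BC (binary): 3 rules
  A -> a (terminal): 1 rule
Total = 3 + 1 = 4

4


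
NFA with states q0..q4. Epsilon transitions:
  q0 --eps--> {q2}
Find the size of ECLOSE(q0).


Starting from q0
Initialize closure = {q0}
Follow epsilon from q0 -> add q2
Final closure: {q0, q2}
Size = 2

2


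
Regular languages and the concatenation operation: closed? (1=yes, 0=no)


Regular languages are closed under all standard operations:
- Union: Yes (product construction)
- Intersection: Yes (product construction)
- Complement: Yes (swap accept/reject)
- Concatenation: Yes (NFA construction)
Operation: concatenation -> Closed

1


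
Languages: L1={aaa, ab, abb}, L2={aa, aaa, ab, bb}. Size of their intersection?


L1 = {aaa, ab, abb}
L2 = {aa, aaa, ab, bb}
Checking each string in L1 against L2:
  'aaa': in L2? Yes
  'ab': in L2? Yes
  'abb': in L2? No
Intersection = {aaa, ab}
|L1 ∩ L2| = 2

2


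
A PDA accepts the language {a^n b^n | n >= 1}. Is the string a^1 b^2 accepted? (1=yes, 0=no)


Language requires equal numbers of a's and b's
PDA pushes for each 'a', pops for each 'b'
Number of a's = 1
Number of b's = 2
1 != 2 -> Reject

0


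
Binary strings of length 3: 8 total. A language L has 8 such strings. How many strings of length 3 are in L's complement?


Alphabet: {0,1}
String length: 3
Total strings of length 3 = 2^3 = 8
Strings in L = 8
Complement = total - |L|
= 8 - 8
= 0

0


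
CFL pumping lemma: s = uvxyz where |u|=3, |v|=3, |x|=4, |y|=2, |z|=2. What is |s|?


|s| = |u| + |v| + |x| + |y| + |z|
= 3 + 3 + 4 + 2 + 2
= 6 + 4 + 4
= 10 + 4
= 14

14


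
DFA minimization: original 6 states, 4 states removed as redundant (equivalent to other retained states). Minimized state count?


Original DFA: 6 states
Redundant states removed: 4
Minimized states = original - removed
= 6 - 4
= 2

2


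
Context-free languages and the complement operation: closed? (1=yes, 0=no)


CFL closure properties:
  Closed under: union, concatenation, Kleene star
  NOT closed under: intersection, complement
Operation 'complement' is in not-closed list -> No (not closed)

0


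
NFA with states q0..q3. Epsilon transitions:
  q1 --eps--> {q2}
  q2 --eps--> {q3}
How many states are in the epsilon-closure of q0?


Starting from q0
Initialize closure = {q0}
q0 has no outgoing epsilon transitions -> nothing to add
Final closure: {q0}
Size = 1

1


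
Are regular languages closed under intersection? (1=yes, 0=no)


Regular languages are closed under:
- Union (DFA product construction)
- Intersection (DFA product construction)
- Complement (swap accept/reject states)
- Concatenation (NFA construction)
- Kleene star (NFA construction)
intersection is in this list
Therefore: closed

1


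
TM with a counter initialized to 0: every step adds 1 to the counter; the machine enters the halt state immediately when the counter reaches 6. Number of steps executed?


Counter starts at 0. Counting sequence:
  Step 1: counter = 1
  Step 2: counter = 2
  Step 3: counter = 3
  Step 4: counter = 4
  Step 5: counter = 5
  Step 6: counter = 6
Counter reached 6 -> halt
Total steps = 6

6


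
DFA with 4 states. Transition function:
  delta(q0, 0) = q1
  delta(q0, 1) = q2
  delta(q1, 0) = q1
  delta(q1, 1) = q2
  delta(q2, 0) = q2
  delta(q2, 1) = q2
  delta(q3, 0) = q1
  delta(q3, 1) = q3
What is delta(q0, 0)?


Looking up transition function:
delta(q0, 0) in the table
Row: q0, Column: 0
Result: q1

q1


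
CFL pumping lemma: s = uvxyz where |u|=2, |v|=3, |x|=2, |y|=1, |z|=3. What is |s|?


|s| = |u| + |v| + |x| + |y| + |z|
= 2 + 3 + 2 + 1 + 3
= 5 + 2 + 4
= 7 + 4
= 11

11


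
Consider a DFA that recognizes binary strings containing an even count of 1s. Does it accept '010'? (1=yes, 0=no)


DFA has 2 states: q_even (start, accept=yes) and q_odd
Processing string '010' character by character:
  Position 0: read '0', 1-count=0 -> q_even (no change)
  Position 1: read '1', 1-count=1 -> q_odd
  Position 2: read '0', 1-count=1 -> q_odd (no change)
Final state: q_odd, total 1s = 1 (odd); the DFA requires an even count -> reject

0


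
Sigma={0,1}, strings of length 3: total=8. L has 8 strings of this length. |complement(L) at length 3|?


Alphabet: {0,1}
String length: 3
Total strings of length 3 = 2^3 = 8
Strings in L = 8
Complement = total - |L|
= 8 - 8
= 0

0


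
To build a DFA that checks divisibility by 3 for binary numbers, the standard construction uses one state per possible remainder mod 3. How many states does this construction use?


Divisibility by 3 is tracked via the remainder mod 3: 0, 1, ..., 2
The construction assigns one state to each remainder
Number of remainders = 3

3


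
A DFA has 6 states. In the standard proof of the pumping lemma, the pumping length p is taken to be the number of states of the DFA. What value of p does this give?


Pumping lemma for regular languages (standard proof):
Take p = |Q|, the number of DFA states.
Any string of length >= |Q| passes through |Q|+1 states while reading its first |Q| symbols,
so by pigeonhole some state repeats, giving the loop that can be pumped.
Here |Q| = 6
Therefore the proof uses p = 6

6


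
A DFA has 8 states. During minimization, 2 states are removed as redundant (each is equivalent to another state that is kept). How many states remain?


Original DFA: 8 states
Redundant states removed: 2
Minimized states = original - removed
= 8 - 2
= 6

6


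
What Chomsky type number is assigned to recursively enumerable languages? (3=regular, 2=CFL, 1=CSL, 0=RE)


Chomsky hierarchy levels:
  Type 3: Regular (DFA/NFA/regex)
  Type 2: Context-free (PDA)
  Type 1: Context-sensitive
  Type 0: Recursively enumerable (TM)
'recursively enumerable' corresponds to Type 0

0


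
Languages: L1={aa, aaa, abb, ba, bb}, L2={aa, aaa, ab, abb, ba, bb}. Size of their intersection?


L1 = {aa, aaa, abb, ba, bb}
L2 = {aa, aaa, ab, abb, ba, bb}
Checking each string in L1 against L2:
  'aa': in L2? Yes
  'aaa': in L2? Yes
  'abb': in L2? Yes
  'ba': in L2? Yes
  'bb': in L2? Yes
Intersection = {aa, aaa, abb, ba, bb}
|L1 ∩ L2| = 5

5


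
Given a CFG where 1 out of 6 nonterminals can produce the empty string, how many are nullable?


Nonterminals: {S, A, B, C, D, E}
A nonterminal is nullable if it can derive epsilon
Counting nullable nonterminals: 1
Total nullable = 1

1


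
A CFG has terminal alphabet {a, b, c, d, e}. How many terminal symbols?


Terminal symbols: a, b, c, d, e
Counting each: a (#1), b (#2), c (#3), d (#4), e (#5)
Total = 5

5


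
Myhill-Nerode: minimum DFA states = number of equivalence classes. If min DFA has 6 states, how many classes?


Myhill-Nerode theorem:
Number of equivalence classes = number of states in minimal DFA
Minimal DFA states = 6
Therefore equivalence classes = 6

6


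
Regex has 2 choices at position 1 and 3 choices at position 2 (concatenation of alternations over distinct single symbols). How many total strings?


First group: 2 alternatives
Second group: 3 alternatives
Concatenation: each choice from group 1 pairs with each from group 2
Total = 2 x 3 = 6

6


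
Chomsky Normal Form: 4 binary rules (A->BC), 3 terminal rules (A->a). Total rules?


CNF allows two rule forms:
  A -> BC (binary): 4 rules
  A -> a (terminal): 3 rules
Total = 4 + 3 = 7

7


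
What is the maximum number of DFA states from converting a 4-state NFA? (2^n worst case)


NFA has 4 states
Subset construction: each DFA state = subset of NFA states
Maximum subsets = 2^4
2^4 = 16

16


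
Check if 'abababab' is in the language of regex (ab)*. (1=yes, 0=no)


Pattern: (ab)*
String: 'abababab'
Pattern requires: zero or more repetitions of 'ab'
Pairs: ['ab', 'ab', 'ab', 'ab']
All pairs are 'ab'? Yes
Result: 1

1


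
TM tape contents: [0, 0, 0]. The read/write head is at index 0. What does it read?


Tape: [0, 0, 0]
Positions: 0 1 2
Values:    0 0 0
Head at position 0
tape[0] = 0

0


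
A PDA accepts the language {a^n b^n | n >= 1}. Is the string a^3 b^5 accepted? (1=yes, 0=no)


Language requires equal numbers of a's and b's
PDA pushes for each 'a', pops for each 'b'
Number of a's = 3
Number of b's = 5
3 != 5 -> Reject

0


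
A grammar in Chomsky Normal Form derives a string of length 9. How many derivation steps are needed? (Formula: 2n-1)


Chomsky Normal Form derivation:
String length n = 9
Each step either:
  - Splits a nonterminal into two (n-1 such steps)
  - Converts a nonterminal to terminal (n such steps)
Total = (n-1) + n = 2n - 1
= 2(9) - 1
= 18 - 1
= 17

17


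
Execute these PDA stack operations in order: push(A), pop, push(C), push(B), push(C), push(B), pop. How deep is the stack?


Tracing stack operations:
  push(A) -> stack = [A], depth=1
  pop -> removed A, stack = [], depth=0
  push(C) -> stack = [C], depth=1
  push(B) -> stack = [C,B], depth=2
  push(C) -> stack = [C,B,C], depth=3
  push(B) -> stack = [C,B,C,B], depth=4
  pop -> removed B, stack = [C,B,C], depth=3
Final depth = 3

3


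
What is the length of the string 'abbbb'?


String: 'abbbb'
Counting characters:
  'a' appears 1 time(s)
  'b' appears 4 time(s)
Total length = 1 + 4 = 5

5


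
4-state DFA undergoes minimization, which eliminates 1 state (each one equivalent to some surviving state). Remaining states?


Original DFA: 4 states
Redundant states removed: 1
Minimized states = original - removed
= 4 - 1
= 3

3


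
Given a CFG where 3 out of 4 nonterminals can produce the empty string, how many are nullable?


Nonterminals: {S, A, B, C}
A nonterminal is nullable if it can derive epsilon
Counting nullable nonterminals: 3
Total nullable = 3

3


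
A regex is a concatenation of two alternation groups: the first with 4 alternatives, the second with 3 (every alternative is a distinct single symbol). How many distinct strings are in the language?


First group: 4 alternatives
Second group: 3 alternatives
Concatenation: each choice from group 1 pairs with each from group 2
Total = 4 x 3 = 12

12


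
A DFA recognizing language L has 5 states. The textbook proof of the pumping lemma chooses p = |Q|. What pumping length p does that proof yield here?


Pumping lemma for regular languages (standard proof):
Take p = |Q|, the number of DFA states.
Any string of length >= |Q| passes through |Q|+1 states while reading its first |Q| symbols,
so by pigeonhole some state repeats, giving the loop that can be pumped.
Here |Q| = 5
Therefore the proof uses p = 5

5


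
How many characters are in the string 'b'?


String: 'b'
Counting characters:
  'b' appears 1 time(s)
Total length = 0 + 1 = 1

1


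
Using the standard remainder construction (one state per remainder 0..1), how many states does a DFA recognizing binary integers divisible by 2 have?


Divisibility by 2 is tracked via the remainder mod 2: 0, 1, ..., 1
The construction assigns one state to each remainder
Number of remainders = 2

2


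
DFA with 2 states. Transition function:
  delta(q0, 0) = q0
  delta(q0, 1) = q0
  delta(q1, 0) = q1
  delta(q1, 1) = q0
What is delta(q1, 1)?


Looking up transition function:
delta(q1, 1) in the table
Row: q1, Column: 1
Result: q0

q0


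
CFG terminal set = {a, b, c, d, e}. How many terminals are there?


Terminal symbols: a, b, c, d, e
Counting each: a (#1), b (#2), c (#3), d (#4), e (#5)
Total = 5

5


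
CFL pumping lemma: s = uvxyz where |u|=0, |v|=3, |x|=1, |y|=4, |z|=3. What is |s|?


|s| = |u| + |v| + |x| + |y| + |z|
= 0 + 3 + 1 + 4 + 3
= 3 + 1 + 7
= 4 + 7
= 11

11


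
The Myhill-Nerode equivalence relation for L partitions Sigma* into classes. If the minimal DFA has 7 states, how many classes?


Myhill-Nerode theorem:
Number of equivalence classes = number of states in minimal DFA
Minimal DFA states = 7
Therefore equivalence classes = 7

7


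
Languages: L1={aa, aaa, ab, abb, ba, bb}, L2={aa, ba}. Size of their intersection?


L1 = {aa, aaa, ab, abb, ba, bb}
L2 = {aa, ba}
Checking each string in L1 against L2:
  'aa': in L2? Yes
  'aaa': in L2? No
  'ab': in L2? No
  'abb': in L2? No
  'ba': in L2? Yes
  'bb': in L2? No
Intersection = {aa, ba}
|L1 ∩ L2| = 2

2


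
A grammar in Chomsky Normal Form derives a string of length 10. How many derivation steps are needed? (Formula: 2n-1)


Chomsky Normal Form derivation:
String length n = 10
Each step either:
  - Splits a nonterminal into two (n-1 such steps)
  - Converts a nonterminal to terminal (n such steps)
Total = (n-1) + n = 2n - 1
= 2(10) - 1
= 20 - 1
= 19

19


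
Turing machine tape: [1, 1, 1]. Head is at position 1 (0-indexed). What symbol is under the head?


Tape: [1, 1, 1]
Positions: 0 1 2
Values:    1 1 1
Head at position 1
tape[1] = 1

1


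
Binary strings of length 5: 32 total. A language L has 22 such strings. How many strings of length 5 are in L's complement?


Alphabet: {0,1}
String length: 5
Total strings of length 5 = 2^5 = 32
Strings in L = 22
Complement = total - |L|
= 32 - 22
= 10

10


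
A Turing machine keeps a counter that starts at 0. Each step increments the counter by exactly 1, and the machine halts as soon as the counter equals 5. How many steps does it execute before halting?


Counter starts at 0. Counting sequence:
  Step 1: counter = 1
  Step 2: counter = 2
  Step 3: counter = 3
  Step 4: counter = 4
  Step 5: counter = 5
Counter reached 5 -> halt
Total steps = 5

5


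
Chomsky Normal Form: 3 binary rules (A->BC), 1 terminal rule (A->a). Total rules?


CNF allows two rule forms:
  A -> BC (binary): 3 rules
  A -> a (terminal): 1 rule
Total = 3 + 1 = 4

4


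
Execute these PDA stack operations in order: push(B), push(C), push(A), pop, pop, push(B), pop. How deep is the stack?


Tracing stack operations:
  push(B) -> stack = [B], depth=1
  push(C) -> stack = [B,C], depth=2
  push(A) -> stack = [B,C,A], depth=3
  pop -> removed A, stack = [B,C], depth=2
  pop -> removed C, stack = [B], depth=1
  push(B) -> stack = [B,B], depth=2
  pop -> removed B, stack = [B], depth=1
Final depth = 1

1


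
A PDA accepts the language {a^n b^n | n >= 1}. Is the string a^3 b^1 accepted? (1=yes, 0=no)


Language requires equal numbers of a's and b's
PDA pushes for each 'a', pops for each 'b'
Number of a's = 3
Number of b's = 1
3 != 1 -> Reject

0


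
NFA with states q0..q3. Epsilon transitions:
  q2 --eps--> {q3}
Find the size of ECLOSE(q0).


Starting from q0
Initialize closure = {q0}
q0 has no outgoing epsilon transitions -> nothing to add
Final closure: {q0}
Size = 1

1


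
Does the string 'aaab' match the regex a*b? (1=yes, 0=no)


Pattern: a*b
String: 'aaab'
Pattern requires: zero or more 'a's followed by exactly one 'b'
Found 3 leading 'a's
Remaining: 'b'
Remaining is exactly 'b' -> match
Result: 1

1


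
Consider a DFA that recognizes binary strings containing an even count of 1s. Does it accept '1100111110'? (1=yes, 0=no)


DFA has 2 states: q_even (start, accept=yes) and q_odd
Processing string '1100111110' character by character:
  Position 0: read '1', 1-count=1 -> q_odd
  Position 1: read '1', 1-count=2 -> q_even
  Position 2: read '0', 1-count=2 -> q_even (no change)
  Position 3: read '0', 1-count=2 -> q_even (no change)
  Position 4: read '1', 1-count=3 -> q_odd
  Position 5: read '1', 1-count=4 -> q_even
  Position 6: read '1', 1-count=5 -> q_odd
  Position 7: read '1', 1-count=6 -> q_even
  Position 8: read '1', 1-count=7 -> q_odd
  Position 9: read '0', 1-count=7 -> q_odd (no change)
Final state: q_odd, total 1s = 7 (odd); the DFA requires an even count -> reject

0


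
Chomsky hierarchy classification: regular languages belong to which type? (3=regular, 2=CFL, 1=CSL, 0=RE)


Chomsky hierarchy levels:
  Type 3: Regular (DFA/NFA/regex)
  Type 2: Context-free (PDA)
  Type 1: Context-sensitive
  Type 0: Recursively enumerable (TM)
'regular' corresponds to Type 3

3


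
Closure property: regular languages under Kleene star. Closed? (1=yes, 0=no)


Regular languages are closed under:
- Union (DFA product construction)
- Intersection (DFA product construction)
- Complement (swap accept/reject states)
- Concatenation (NFA construction)
- Kleene star (NFA construction)
Kleene star is in this list
Therefore: closed

1


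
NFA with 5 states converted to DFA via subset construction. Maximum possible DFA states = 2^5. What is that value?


NFA has 5 states
Subset construction: each DFA state = subset of NFA states
Maximum subsets = 2^5
2^5 = 32

32


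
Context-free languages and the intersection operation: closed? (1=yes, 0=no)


CFL closure properties:
  Closed under: union, concatenation, Kleene star
  NOT closed under: intersection, complement
Operation 'intersection' is in not-closed list -> No (not closed)

0


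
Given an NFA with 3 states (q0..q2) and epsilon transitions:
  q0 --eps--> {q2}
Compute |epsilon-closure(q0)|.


Starting from q0
Initialize closure = {q0}
Follow epsilon from q0 -> add q2
Final closure: {q0, q2}
Size = 2

2


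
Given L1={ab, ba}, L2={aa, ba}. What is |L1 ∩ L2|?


L1 = {ab, ba}
L2 = {aa, ba}
Checking each string in L1 against L2:
  'ab': in L2? No
  'ba': in L2? Yes
Intersection = {ba}
|L1 ∩ L2| = 1

1


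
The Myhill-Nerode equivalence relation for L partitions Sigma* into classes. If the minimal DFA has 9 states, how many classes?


Myhill-Nerode theorem:
Number of equivalence classes = number of states in minimal DFA
Minimal DFA states = 9
Therefore equivalence classes = 9

9


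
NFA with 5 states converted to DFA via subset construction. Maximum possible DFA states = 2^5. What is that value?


NFA has 5 states
Subset construction: each DFA state = subset of NFA states
Maximum subsets = 2^5
2^5 = 32

32


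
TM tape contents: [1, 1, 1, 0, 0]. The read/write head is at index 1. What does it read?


Tape: [1, 1, 1, 0, 0]
Positions: 0 1 2 3 4
Values:    1 1 1 0 0
Head at position 1
tape[1] = 1

1


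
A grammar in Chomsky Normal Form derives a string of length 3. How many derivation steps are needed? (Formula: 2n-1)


Chomsky Normal Form derivation:
String length n = 3
Each step either:
  - Splits a nonterminal into two (n-1 such steps)
  - Converts a nonterminal to terminal (n such steps)
Total = (n-1) + n = 2n - 1
= 2(3) - 1
= 6 - 1
= 5

5


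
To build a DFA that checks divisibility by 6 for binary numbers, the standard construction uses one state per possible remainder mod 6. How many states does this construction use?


Divisibility by 6 is tracked via the remainder mod 6: 0, 1, ..., 5
The construction assigns one state to each remainder
Number of remainders = 6

6


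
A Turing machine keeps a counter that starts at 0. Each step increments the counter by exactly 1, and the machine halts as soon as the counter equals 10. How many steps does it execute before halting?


Counter starts at 0. Counting sequence:
  Step 1: counter = 1
  Step 2: counter = 2
  Step 3: counter = 3
  Step 4: counter = 4
  Step 5: counter = 5
  Step 6: counter = 6
  ...
  Step 10: counter = 10
Counter reached 10 -> halt
Total steps = 10

10
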